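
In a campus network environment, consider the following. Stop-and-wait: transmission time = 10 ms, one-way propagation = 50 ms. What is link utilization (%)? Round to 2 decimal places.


Given: Ttrans = 10 ms, Tprop = 50 ms
RTT = 2 * Tprop = 2 * 50 = 100 ms
U = Ttrans / (Ttrans + RTT)
U = 10 / (10 + 100)
U = 10 / 110 = 0.090909
U% = 9.09%

9.09


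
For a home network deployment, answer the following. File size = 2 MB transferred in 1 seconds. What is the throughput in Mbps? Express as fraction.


Given: file = 2 MB, time = 1 s
File in Mb = 2 * 8 = 16 Mb
Throughput = 16 / 1 Mbps
Throughput = 16 Mbps

16


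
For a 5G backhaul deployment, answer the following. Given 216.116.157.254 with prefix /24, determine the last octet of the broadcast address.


Given: IP = 216.116.157.254, prefix = /24
Host bits = 32 - 24 = 8
Network last octet = 254 AND mask = 0
Host part size = 2^8 - 1 = 255
Broadcast last octet = 0 OR 255 = 255

255


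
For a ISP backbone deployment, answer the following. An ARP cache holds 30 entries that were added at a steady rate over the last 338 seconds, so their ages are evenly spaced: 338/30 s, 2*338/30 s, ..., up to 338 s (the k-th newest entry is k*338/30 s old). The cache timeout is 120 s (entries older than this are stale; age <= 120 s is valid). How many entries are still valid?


Ages are k * 338/30 s for k = 1..30 (spacing = 11.2667 s).
Entry k is valid iff k * 338/30 <= 120 iff k <= 30 * 120 / 338 = 10.6509
n_valid = floor(10.6509) = 10
(n_stale = 30 - 10 = 20)

10


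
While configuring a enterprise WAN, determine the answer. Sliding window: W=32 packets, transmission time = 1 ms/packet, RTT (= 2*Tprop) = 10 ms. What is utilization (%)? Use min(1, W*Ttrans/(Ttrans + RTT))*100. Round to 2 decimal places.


Given: W = 32, Ttrans = 1 ms, RTT = 10 ms (= 2 * Tprop, Tprop = 5 ms)
Cycle time = Ttrans + RTT = 1 + 10 = 11 ms (first packet sent until its ACK returns)
W * Ttrans = 32 * 1 = 32 ms of sending per cycle
W * Ttrans / (Ttrans + RTT) = 32 / 11 = 2.909091
U = min(1, 2.909091) = 1.000000
U% = 100.00%

100.00


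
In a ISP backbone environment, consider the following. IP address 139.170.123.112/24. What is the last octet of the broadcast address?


Given: IP = 139.170.123.112, prefix = /24
Host bits = 32 - 24 = 8
Network last octet = 112 AND mask = 0
Host part size = 2^8 - 1 = 255
Broadcast last octet = 0 OR 255 = 255

255


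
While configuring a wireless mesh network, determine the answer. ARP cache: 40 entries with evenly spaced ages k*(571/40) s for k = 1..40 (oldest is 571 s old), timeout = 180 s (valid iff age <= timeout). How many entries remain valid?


Ages are k * 571/40 s for k = 1..40 (spacing = 14.2750 s).
Entry k is valid iff k * 571/40 <= 180 iff k <= 40 * 180 / 571 = 12.6095
n_valid = floor(12.6095) = 12
(n_stale = 40 - 12 = 28)

12


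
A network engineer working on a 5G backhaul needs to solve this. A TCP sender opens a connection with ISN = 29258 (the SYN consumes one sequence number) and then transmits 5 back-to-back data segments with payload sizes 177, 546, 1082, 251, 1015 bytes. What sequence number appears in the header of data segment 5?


The SYN occupies sequence number ISN = 29258, so the first data byte is ISN + 1 = 29259.
SEQ of data segment i = (ISN + 1) + sum of payload sizes of segments 1..i-1.
Segment 1: SEQ = 29259, payload = 177 bytes
Segment 2: SEQ = 29436, payload = 546 bytes
Segment 3: SEQ = 29982, payload = 1082 bytes
Segment 4: SEQ = 31064, payload = 251 bytes
Segment 5: SEQ = 31315, payload = 1015 bytes
SEQ of segment 5 = 29259 + 177 + 546 + 1082 + 251 = 31315

31315


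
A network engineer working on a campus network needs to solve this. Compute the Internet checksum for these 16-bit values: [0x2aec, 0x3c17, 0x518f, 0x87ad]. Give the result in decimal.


Given words: [0x2aec, 0x3c17, 0x518f, 0x87ad]
Step 1: Sum all words
Raw sum = 10988 + 15383 + 20879 + 34733 = 81983
Step 2: Fold carry: (16447 + 1) = 16448
One's complement = ~16448 & 0xFFFF = 49087

49087


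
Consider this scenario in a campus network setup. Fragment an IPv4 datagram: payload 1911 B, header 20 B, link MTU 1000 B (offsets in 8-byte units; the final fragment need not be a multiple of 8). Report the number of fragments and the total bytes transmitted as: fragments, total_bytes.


Max data per non-final fragment = floor((MTU - header)/8)*8 = floor((1000 - 20)/8)*8 = floor(980/8)*8 = 976 B
Final fragment needs no 8-byte alignment: it can carry up to MTU - header = 980 B
Non-final fragments needed = ceil((payload - 980) / 976) = ceil(931/976) = ceil(0.9539) = 1
Number of fragments = 1 + 1 = 2
Fragment sizes (data): 1 * 976 B + 935 B (last, 935 <= 980 OK)
Total bytes sent = payload + n_frags * header = 1911 + 2*20 = 1911 + 40 = 1951 B

2, 1951


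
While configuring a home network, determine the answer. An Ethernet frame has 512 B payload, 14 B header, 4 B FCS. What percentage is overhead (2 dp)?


Given: payload = 512 B, header = 14 B, trailer = 4 B
Overhead bytes = header + trailer = 14 + 4 = 18
Total frame = payload + overhead = 512 + 18 = 530
Overhead % = 18 / 530 * 100 = 3.3962% -> 3.40% (2 dp)

3.40


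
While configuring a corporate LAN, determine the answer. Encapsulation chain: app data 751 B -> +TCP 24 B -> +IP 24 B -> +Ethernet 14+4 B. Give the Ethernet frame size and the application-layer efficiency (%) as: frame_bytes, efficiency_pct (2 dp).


TCP segment = 751 + 24 = 775 B
IP packet = 775 + 24 = 799 B
Ethernet frame = 799 + 14 + 4 = 817 B
Efficiency = app / frame = 751 / 817 = 0.919217 = 91.9217% -> 91.92% (2 dp)

817, 91.92


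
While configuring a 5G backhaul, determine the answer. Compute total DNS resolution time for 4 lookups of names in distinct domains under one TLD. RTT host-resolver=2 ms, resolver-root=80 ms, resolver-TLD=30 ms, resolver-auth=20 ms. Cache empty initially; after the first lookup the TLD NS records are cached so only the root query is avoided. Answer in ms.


Lookup 1 (cold cache): local + root + TLD + auth = 2 + 80 + 30 + 20 = 132 ms
Lookups 2..4 (TLD NS cached -> skip root; new domain -> still ask TLD and auth): local + TLD + auth = 2 + 30 + 20 = 52 ms each
Remaining 3 lookups: 3 * 52 = 156 ms
Total = 132 + 156 = 288 ms

288


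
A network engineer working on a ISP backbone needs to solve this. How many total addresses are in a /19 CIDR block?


Given: CIDR prefix /19
Host bits = 32 - 19 = 13
Total addresses = 2^13 = 8192

8192


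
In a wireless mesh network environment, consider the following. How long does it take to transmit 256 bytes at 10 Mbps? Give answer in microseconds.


Given: packet = 256 bytes, bandwidth = 10 Mbps
Packet in bits = 256 * 8 = 2048 bits
Bandwidth = 10 * 10^6 = 10000000 bps
Time = 2048 / 10000000 seconds
Time in us = 2048 * 10^6 / 10000000 = 204.8

204.8


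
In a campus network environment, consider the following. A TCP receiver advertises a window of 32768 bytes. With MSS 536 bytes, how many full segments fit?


Given: RWND = 32768 bytes, MSS = 536 bytes
Full segments = floor(RWND / MSS)
Full segments = floor(32768 / 536)
Full segments = floor(61.1343) = 61

61


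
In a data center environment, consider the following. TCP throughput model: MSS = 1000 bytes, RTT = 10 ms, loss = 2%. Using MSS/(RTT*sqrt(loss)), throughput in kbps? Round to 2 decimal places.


Given: MSS = 1000 bytes, RTT = 10 ms, loss = 2%
RTT in seconds = 10 / 1000 = 0.01
Loss rate = 2% = 0.02
sqrt(loss) = sqrt(0.02) = 0.141421356237
Throughput (bytes/s) = 1000 / (0.01 * 0.141421356237) = 707106.7812
Throughput (kbps) = 707106.7812 * 8 / 1000 = 5656.854249 -> 5656.85 kbps (2 dp)

5656.85


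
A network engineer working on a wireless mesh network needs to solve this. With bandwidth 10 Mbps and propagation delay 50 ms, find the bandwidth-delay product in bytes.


Given: bandwidth = 10 Mbps, delay = 50 ms
BDP in bits = 10 * 10^6 * 50 / 1000
BDP in bits = 500000
BDP in bytes = 500000 / 8 = 62500

62500


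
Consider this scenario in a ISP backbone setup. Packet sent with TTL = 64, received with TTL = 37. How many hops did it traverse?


Given: initial TTL = 64, received TTL = 37
Hops = initial TTL - received TTL
Hops = 64 - 37 = 27

27


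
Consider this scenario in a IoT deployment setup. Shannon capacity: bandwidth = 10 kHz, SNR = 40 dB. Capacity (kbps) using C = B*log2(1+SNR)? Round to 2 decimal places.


Given: B = 10 kHz, SNR = 40 dB
SNR linear = 10^(40/10) = 10000
1 + SNR = 10001
log2(10001) = 13.2878566418
C = 10 * 1000 * 13.2878566418 = 132878.5664 bps
C = 132.878566 kbps -> 132.88 kbps (2 dp)

132.88


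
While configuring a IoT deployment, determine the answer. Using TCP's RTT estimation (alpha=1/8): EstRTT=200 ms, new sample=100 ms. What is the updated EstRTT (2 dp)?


Given: EstRTT = 200 ms, SampleRTT = 100 ms, alpha = 1/8
New EstRTT = (1 - alpha) * EstRTT + alpha * SampleRTT
(7/8) * 200 = 175
(1/8) * 100 = 12.5
New EstRTT = 175 + 12.5 = 187.5 ms -> 187.50 ms (2 dp)

187.50


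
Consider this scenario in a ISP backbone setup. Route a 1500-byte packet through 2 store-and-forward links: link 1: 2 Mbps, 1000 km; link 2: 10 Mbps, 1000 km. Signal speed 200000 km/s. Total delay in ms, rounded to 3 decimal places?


Packet = 1500 bytes = 12000 bits. Store-and-forward: sum (t_trans + t_prop) per link.
Link 1: t_trans = 12000/(2*10^6) s = 6.0000 ms; t_prop = 1000/200000 s = 5.0000 ms; subtotal = 11.0000 ms
Link 2: t_trans = 12000/(10*10^6) s = 1.2000 ms; t_prop = 1000/200000 s = 5.0000 ms; subtotal = 6.2000 ms
End-to-end = 11.0000 + 6.2000 = 17.2000 ms -> 17.200 ms (3 dp)

17.200


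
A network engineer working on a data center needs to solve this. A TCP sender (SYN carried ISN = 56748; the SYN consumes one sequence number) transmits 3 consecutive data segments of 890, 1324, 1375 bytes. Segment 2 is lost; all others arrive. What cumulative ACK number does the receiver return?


SYN uses sequence number 56748; first data byte = ISN + 1 = 56749.
Segment 1: SEQ = 56749, len = 890 B, covers [56749, 57638]
Segment 2: SEQ = 57639, len = 1324 B, covers [57639, 58962] [LOST]
Segment 3: SEQ = 58963, len = 1375 B, covers [58963, 60337]
In-order data received: bytes [56749, 57638] (segments 1..1).
Segment 2 missing -> gap begins at byte 57639; later segments buffered out of order.
Cumulative ACK = next expected in-order byte = 56749 + 890 = 57639

57639


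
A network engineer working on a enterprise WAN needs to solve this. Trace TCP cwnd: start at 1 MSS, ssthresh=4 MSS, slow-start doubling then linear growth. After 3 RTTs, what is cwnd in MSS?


RTT 0: cwnd = 1 MSS (initial)
RTT 1: cwnd = 2 MSS (slow start, doubled)
RTT 2: cwnd = 4 MSS (slow start, doubled)
RTT 3: cwnd = 5 MSS (congestion avoidance, +1)

5


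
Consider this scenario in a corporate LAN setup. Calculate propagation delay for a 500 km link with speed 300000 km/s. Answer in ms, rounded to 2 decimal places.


Given: distance = 500 km, speed = 300000 km/s
Delay = distance / speed = 500 / 300000 seconds
Delay in ms = 500 * 1000 / 300000
Delay = 1.6667 ms
Rounded to 2 dp = 1.67 ms

1.67


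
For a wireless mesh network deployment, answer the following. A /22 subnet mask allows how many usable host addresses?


Given: subnet mask /22
Host bits = 32 - 22 = 10
Total addresses = 2^10 = 1024
Usable hosts = 1024 - 2 (network + broadcast) = 1022

1022


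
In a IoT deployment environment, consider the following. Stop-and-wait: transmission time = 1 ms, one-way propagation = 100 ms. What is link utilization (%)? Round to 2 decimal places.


Given: Ttrans = 1 ms, Tprop = 100 ms
RTT = 2 * Tprop = 2 * 100 = 200 ms
U = Ttrans / (Ttrans + RTT)
U = 1 / (1 + 200)
U = 1 / 201 = 0.004975
U% = 0.50%

0.50


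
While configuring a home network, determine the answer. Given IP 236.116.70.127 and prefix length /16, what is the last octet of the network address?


Given: IP = 236.116.70.127, prefix = /16
Subnet mask = 255.255.0.0
Last octet of IP: 127
Last octet of mask: 0
Network last octet = 127 AND 0 = 0

0


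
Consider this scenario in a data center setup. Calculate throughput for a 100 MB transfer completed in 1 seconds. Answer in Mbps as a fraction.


Given: file = 100 MB, time = 1 s
File in Mb = 100 * 8 = 800 Mb
Throughput = 800 / 1 Mbps
Throughput = 800 Mbps

800


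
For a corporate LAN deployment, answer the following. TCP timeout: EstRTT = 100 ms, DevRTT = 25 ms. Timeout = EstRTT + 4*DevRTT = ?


Given: EstRTT = 100 ms, DevRTT = 25 ms
Timeout = EstRTT + 4 * DevRTT
4 * DevRTT = 4 * 25 = 100
Timeout = 100 + 100 = 200 ms

200


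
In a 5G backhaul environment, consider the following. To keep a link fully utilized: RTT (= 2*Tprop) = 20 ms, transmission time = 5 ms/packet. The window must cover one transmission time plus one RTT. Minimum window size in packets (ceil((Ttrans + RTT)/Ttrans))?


Given: Ttrans = 5 ms, RTT = 20 ms (= 2 * Tprop, Tprop = 10 ms)
Time until first ACK returns = Ttrans + RTT = 5 + 20 = 25 ms
Need W * Ttrans >= Ttrans + RTT  ->  W >= (Ttrans + RTT) / Ttrans
(Ttrans + RTT) / Ttrans = 25 / 5 = 5
W_min = ceil(5) = 5

5


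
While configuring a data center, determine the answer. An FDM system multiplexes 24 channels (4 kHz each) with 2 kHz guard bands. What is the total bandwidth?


Given: 24 channels, 4 kHz each, guard = 2 kHz
Channel bandwidth = 24 * 4 = 96 kHz
Guard bands = 23 gaps * 2 kHz = 46 kHz
Total = 96 + 46 = 142 kHz

142


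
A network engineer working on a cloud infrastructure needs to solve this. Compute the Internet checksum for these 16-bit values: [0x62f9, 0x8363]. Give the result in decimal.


Given words: [0x62f9, 0x8363]
Step 1: Sum all words
Raw sum = 25337 + 33635 = 58972
One's complement = ~58972 & 0xFFFF = 6563

6563


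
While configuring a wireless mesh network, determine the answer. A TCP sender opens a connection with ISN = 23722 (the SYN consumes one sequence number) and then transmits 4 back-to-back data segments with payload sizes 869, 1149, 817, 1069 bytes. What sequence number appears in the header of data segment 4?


The SYN occupies sequence number ISN = 23722, so the first data byte is ISN + 1 = 23723.
SEQ of data segment i = (ISN + 1) + sum of payload sizes of segments 1..i-1.
Segment 1: SEQ = 23723, payload = 869 bytes
Segment 2: SEQ = 24592, payload = 1149 bytes
Segment 3: SEQ = 25741, payload = 817 bytes
Segment 4: SEQ = 26558, payload = 1069 bytes
SEQ of segment 4 = 23723 + 869 + 1149 + 817 = 26558

26558


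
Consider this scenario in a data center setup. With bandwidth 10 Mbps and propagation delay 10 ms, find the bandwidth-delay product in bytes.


Given: bandwidth = 10 Mbps, delay = 10 ms
BDP in bits = 10 * 10^6 * 10 / 1000
BDP in bits = 100000
BDP in bytes = 100000 / 8 = 12500

12500


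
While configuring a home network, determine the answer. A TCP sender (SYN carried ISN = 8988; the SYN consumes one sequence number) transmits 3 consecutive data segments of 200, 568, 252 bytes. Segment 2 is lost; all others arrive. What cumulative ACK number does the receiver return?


SYN uses sequence number 8988; first data byte = ISN + 1 = 8989.
Segment 1: SEQ = 8989, len = 200 B, covers [8989, 9188]
Segment 2: SEQ = 9189, len = 568 B, covers [9189, 9756] [LOST]
Segment 3: SEQ = 9757, len = 252 B, covers [9757, 10008]
In-order data received: bytes [8989, 9188] (segments 1..1).
Segment 2 missing -> gap begins at byte 9189; later segments buffered out of order.
Cumulative ACK = next expected in-order byte = 8989 + 200 = 9189

9189


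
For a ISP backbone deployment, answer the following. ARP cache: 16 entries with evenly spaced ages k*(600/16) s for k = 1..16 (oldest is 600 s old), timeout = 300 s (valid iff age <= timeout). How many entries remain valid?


Ages are k * 600/16 s for k = 1..16 (spacing = 37.5000 s).
Entry k is valid iff k * 600/16 <= 300 iff k <= 16 * 300 / 600 = 8.0000
n_valid = floor(8.0000) = 8
(n_stale = 16 - 8 = 8)

8


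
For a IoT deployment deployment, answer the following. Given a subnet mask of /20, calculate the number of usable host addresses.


Given: subnet mask /20
Host bits = 32 - 20 = 12
Total addresses = 2^12 = 4096
Usable hosts = 4096 - 2 (network + broadcast) = 4094

4094


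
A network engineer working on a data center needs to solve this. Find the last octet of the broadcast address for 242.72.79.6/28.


Given: IP = 242.72.79.6, prefix = /28
Host bits = 32 - 28 = 4
Network last octet = 6 AND mask = 0
Host part size = 2^4 - 1 = 15
Broadcast last octet = 0 OR 15 = 15

15


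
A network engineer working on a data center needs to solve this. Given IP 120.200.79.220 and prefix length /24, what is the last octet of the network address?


Given: IP = 120.200.79.220, prefix = /24
Subnet mask = 255.255.255.0
Last octet of IP: 220
Last octet of mask: 0
Network last octet = 220 AND 0 = 0

0


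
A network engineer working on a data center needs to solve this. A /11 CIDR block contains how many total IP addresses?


Given: CIDR prefix /11
Host bits = 32 - 11 = 21
Total addresses = 2^21 = 2097152

2097152


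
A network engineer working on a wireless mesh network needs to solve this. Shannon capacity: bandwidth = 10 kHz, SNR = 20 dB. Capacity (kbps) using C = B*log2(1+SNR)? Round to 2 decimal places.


Given: B = 10 kHz, SNR = 20 dB
SNR linear = 10^(20/10) = 100
1 + SNR = 101
log2(101) = 6.6582114828
C = 10 * 1000 * 6.6582114828 = 66582.1148 bps
C = 66.582115 kbps -> 66.58 kbps (2 dp)

66.58


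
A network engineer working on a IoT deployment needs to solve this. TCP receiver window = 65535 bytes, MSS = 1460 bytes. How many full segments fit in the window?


Given: RWND = 65535 bytes, MSS = 1460 bytes
Full segments = floor(RWND / MSS)
Full segments = floor(65535 / 1460)
Full segments = floor(44.887) = 44

44


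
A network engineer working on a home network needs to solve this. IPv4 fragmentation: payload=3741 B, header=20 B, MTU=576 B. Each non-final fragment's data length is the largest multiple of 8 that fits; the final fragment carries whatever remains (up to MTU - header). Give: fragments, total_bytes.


Max data per non-final fragment = floor((MTU - header)/8)*8 = floor((576 - 20)/8)*8 = floor(556/8)*8 = 552 B
Final fragment needs no 8-byte alignment: it can carry up to MTU - header = 556 B
Non-final fragments needed = ceil((payload - 556) / 552) = ceil(3185/552) = ceil(5.7699) = 6
Number of fragments = 6 + 1 = 7
Fragment sizes (data): 6 * 552 B + 429 B (last, 429 <= 556 OK)
Total bytes sent = payload + n_frags * header = 3741 + 7*20 = 3741 + 140 = 3881 B

7, 3881


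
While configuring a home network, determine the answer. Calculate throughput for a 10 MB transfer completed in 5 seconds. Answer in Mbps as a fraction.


Given: file = 10 MB, time = 5 s
File in Mb = 10 * 8 = 80 Mb
Throughput = 80 / 5 Mbps
Throughput = 16 Mbps

16


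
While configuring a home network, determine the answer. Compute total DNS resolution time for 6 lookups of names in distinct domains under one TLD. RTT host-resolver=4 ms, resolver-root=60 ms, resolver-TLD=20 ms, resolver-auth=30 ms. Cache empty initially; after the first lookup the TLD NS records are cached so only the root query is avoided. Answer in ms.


Lookup 1 (cold cache): local + root + TLD + auth = 4 + 60 + 20 + 30 = 114 ms
Lookups 2..6 (TLD NS cached -> skip root; new domain -> still ask TLD and auth): local + TLD + auth = 4 + 20 + 30 = 54 ms each
Remaining 5 lookups: 5 * 54 = 270 ms
Total = 114 + 270 = 384 ms

384


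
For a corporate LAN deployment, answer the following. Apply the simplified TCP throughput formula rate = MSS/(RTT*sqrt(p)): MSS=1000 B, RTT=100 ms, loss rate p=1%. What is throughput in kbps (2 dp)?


Given: MSS = 1000 bytes, RTT = 100 ms, loss = 1%
RTT in seconds = 100 / 1000 = 0.1
Loss rate = 1% = 0.01
sqrt(loss) = sqrt(0.01) = 0.1
Throughput (bytes/s) = 1000 / (0.1 * 0.1) = 100000.0000
Throughput (kbps) = 100000.0000 * 8 / 1000 = 800.000000 -> 800.00 kbps (2 dp)

800.00


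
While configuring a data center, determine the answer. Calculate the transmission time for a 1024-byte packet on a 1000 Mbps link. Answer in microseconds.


Given: packet = 1024 bytes, bandwidth = 1000 Mbps
Packet in bits = 1024 * 8 = 8192 bits
Bandwidth = 1000 * 10^6 = 1000000000 bps
Time = 8192 / 1000000000 seconds
Time in us = 8192 * 10^6 / 1000000000 = 8.192

8.192


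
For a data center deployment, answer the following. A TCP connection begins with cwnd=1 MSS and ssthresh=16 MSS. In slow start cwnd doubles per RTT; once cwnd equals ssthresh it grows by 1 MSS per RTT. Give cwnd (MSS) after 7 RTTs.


RTT 0: cwnd = 1 MSS (initial)
RTT 1: cwnd = 2 MSS (slow start, doubled)
RTT 2: cwnd = 4 MSS (slow start, doubled)
RTT 3: cwnd = 8 MSS (slow start, doubled)
RTT 4: cwnd = 16 MSS (slow start, doubled)
RTT 5: cwnd = 17 MSS (congestion avoidance, +1)
RTT 6: cwnd = 18 MSS (congestion avoidance, +1)
RTT 7: cwnd = 19 MSS (congestion avoidance, +1)

19


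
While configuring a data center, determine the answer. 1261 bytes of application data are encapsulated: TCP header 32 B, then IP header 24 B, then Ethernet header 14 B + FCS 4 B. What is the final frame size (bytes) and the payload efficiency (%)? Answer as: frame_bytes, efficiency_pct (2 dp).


TCP segment = 1261 + 32 = 1293 B
IP packet = 1293 + 24 = 1317 B
Ethernet frame = 1317 + 14 + 4 = 1335 B
Efficiency = app / frame = 1261 / 1335 = 0.944569 = 94.4569% -> 94.46% (2 dp)

1335, 94.46


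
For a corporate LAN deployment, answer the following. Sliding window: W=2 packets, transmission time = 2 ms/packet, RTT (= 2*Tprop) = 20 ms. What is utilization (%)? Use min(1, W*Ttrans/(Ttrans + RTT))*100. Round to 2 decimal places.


Given: W = 2, Ttrans = 2 ms, RTT = 20 ms (= 2 * Tprop, Tprop = 10 ms)
Cycle time = Ttrans + RTT = 2 + 20 = 22 ms (first packet sent until its ACK returns)
W * Ttrans = 2 * 2 = 4 ms of sending per cycle
W * Ttrans / (Ttrans + RTT) = 4 / 22 = 0.181818
U = min(1, 0.181818) = 0.181818
U% = 18.18%

18.18


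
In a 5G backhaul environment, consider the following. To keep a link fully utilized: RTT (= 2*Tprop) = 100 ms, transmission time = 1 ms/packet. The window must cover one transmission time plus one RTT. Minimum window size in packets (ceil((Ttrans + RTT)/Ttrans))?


Given: Ttrans = 1 ms, RTT = 100 ms (= 2 * Tprop, Tprop = 50 ms)
Time until first ACK returns = Ttrans + RTT = 1 + 100 = 101 ms
Need W * Ttrans >= Ttrans + RTT  ->  W >= (Ttrans + RTT) / Ttrans
(Ttrans + RTT) / Ttrans = 101 / 1 = 101
W_min = ceil(101) = 101

101


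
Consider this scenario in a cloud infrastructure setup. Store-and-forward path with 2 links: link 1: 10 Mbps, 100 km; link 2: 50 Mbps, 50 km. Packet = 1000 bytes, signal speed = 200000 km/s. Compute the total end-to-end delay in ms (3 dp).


Packet = 1000 bytes = 8000 bits. Store-and-forward: sum (t_trans + t_prop) per link.
Link 1: t_trans = 8000/(10*10^6) s = 0.8000 ms; t_prop = 100/200000 s = 0.5000 ms; subtotal = 1.3000 ms
Link 2: t_trans = 8000/(50*10^6) s = 0.1600 ms; t_prop = 50/200000 s = 0.2500 ms; subtotal = 0.4100 ms
End-to-end = 1.3000 + 0.4100 = 1.7100 ms -> 1.710 ms (3 dp)

1.710


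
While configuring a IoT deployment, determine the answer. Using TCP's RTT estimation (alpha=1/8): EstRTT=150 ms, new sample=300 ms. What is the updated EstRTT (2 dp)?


Given: EstRTT = 150 ms, SampleRTT = 300 ms, alpha = 1/8
New EstRTT = (1 - alpha) * EstRTT + alpha * SampleRTT
(7/8) * 150 = 131.25
(1/8) * 300 = 37.5
New EstRTT = 131.25 + 37.5 = 168.75 ms -> 168.75 ms (2 dp)

168.75


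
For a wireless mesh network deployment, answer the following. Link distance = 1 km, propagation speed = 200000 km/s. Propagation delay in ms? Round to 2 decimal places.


Given: distance = 1 km, speed = 200000 km/s
Delay = distance / speed = 1 / 200000 seconds
Delay in ms = 1 * 1000 / 200000
Delay = 0.0050 ms
Rounded to 2 dp = 0.01 ms

0.01


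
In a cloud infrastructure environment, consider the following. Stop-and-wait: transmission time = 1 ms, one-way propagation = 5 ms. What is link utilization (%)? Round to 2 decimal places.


Given: Ttrans = 1 ms, Tprop = 5 ms
RTT = 2 * Tprop = 2 * 5 = 10 ms
U = Ttrans / (Ttrans + RTT)
U = 1 / (1 + 10)
U = 1 / 11 = 0.090909
U% = 9.09%

9.09


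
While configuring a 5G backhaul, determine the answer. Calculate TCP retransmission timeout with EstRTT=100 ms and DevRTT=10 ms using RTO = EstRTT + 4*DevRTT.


Given: EstRTT = 100 ms, DevRTT = 10 ms
Timeout = EstRTT + 4 * DevRTT
4 * DevRTT = 4 * 10 = 40
Timeout = 100 + 40 = 140 ms

140


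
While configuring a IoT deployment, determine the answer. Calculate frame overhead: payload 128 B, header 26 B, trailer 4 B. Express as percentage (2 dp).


Given: payload = 128 B, header = 26 B, trailer = 4 B
Overhead bytes = header + trailer = 26 + 4 = 30
Total frame = payload + overhead = 128 + 30 = 158
Overhead % = 30 / 158 * 100 = 18.9873% -> 18.99% (2 dp)

18.99


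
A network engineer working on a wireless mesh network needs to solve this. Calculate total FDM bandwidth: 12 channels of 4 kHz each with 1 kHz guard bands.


Given: 12 channels, 4 kHz each, guard = 1 kHz
Channel bandwidth = 12 * 4 = 48 kHz
Guard bands = 11 gaps * 1 kHz = 11 kHz
Total = 48 + 11 = 59 kHz

59


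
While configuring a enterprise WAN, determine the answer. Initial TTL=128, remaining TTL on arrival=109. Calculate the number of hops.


Given: initial TTL = 128, received TTL = 109
Hops = initial TTL - received TTL
Hops = 128 - 109 = 19

19


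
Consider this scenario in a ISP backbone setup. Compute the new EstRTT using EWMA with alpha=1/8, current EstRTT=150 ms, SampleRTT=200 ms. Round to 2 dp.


Given: EstRTT = 150 ms, SampleRTT = 200 ms, alpha = 1/8
New EstRTT = (1 - alpha) * EstRTT + alpha * SampleRTT
(7/8) * 150 = 131.25
(1/8) * 200 = 25
New EstRTT = 131.25 + 25 = 156.25 ms -> 156.25 ms (2 dp)

156.25


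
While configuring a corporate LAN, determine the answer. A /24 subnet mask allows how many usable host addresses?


Given: subnet mask /24
Host bits = 32 - 24 = 8
Total addresses = 2^8 = 256
Usable hosts = 256 - 2 (network + broadcast) = 254

254


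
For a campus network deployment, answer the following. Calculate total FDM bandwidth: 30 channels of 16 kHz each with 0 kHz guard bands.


Given: 30 channels, 16 kHz each, guard = 0 kHz
Channel bandwidth = 30 * 16 = 480 kHz
Guard bands = 29 gaps * 0 kHz = 0 kHz
Total = 480 + 0 = 480 kHz

480


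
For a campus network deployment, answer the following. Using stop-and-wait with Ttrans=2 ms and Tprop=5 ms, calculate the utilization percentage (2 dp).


Given: Ttrans = 2 ms, Tprop = 5 ms
RTT = 2 * Tprop = 2 * 5 = 10 ms
U = Ttrans / (Ttrans + RTT)
U = 2 / (2 + 10)
U = 2 / 12 = 0.166667
U% = 16.67%

16.67


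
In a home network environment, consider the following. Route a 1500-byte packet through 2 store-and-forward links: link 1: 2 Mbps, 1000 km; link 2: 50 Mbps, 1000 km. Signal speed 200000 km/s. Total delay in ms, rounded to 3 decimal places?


Packet = 1500 bytes = 12000 bits. Store-and-forward: sum (t_trans + t_prop) per link.
Link 1: t_trans = 12000/(2*10^6) s = 6.0000 ms; t_prop = 1000/200000 s = 5.0000 ms; subtotal = 11.0000 ms
Link 2: t_trans = 12000/(50*10^6) s = 0.2400 ms; t_prop = 1000/200000 s = 5.0000 ms; subtotal = 5.2400 ms
End-to-end = 11.0000 + 5.2400 = 16.2400 ms -> 16.240 ms (3 dp)

16.240


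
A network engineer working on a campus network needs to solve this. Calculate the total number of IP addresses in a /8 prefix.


Given: CIDR prefix /8
Host bits = 32 - 8 = 24
Total addresses = 2^24 = 16777216

16777216


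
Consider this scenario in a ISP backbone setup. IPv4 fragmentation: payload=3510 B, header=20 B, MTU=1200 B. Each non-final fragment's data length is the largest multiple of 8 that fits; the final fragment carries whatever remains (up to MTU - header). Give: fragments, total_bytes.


Max data per non-final fragment = floor((MTU - header)/8)*8 = floor((1200 - 20)/8)*8 = floor(1180/8)*8 = 1176 B
Final fragment needs no 8-byte alignment: it can carry up to MTU - header = 1180 B
Non-final fragments needed = ceil((payload - 1180) / 1176) = ceil(2330/1176) = ceil(1.9813) = 2
Number of fragments = 2 + 1 = 3
Fragment sizes (data): 2 * 1176 B + 1158 B (last, 1158 <= 1180 OK)
Total bytes sent = payload + n_frags * header = 3510 + 3*20 = 3510 + 60 = 3570 B

3, 3570


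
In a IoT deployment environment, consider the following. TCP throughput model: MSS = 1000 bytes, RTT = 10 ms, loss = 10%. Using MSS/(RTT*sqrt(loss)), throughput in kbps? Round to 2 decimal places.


Given: MSS = 1000 bytes, RTT = 10 ms, loss = 10%
RTT in seconds = 10 / 1000 = 0.01
Loss rate = 10% = 0.1
sqrt(loss) = sqrt(0.1) = 0.316227766017
Throughput (bytes/s) = 1000 / (0.01 * 0.316227766017) = 316227.7660
Throughput (kbps) = 316227.7660 * 8 / 1000 = 2529.822128 -> 2529.82 kbps (2 dp)

2529.82


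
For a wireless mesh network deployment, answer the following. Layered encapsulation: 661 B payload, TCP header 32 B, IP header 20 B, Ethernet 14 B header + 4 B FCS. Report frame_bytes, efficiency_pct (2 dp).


TCP segment = 661 + 32 = 693 B
IP packet = 693 + 20 = 713 B
Ethernet frame = 713 + 14 + 4 = 731 B
Efficiency = app / frame = 661 / 731 = 0.904241 = 90.4241% -> 90.42% (2 dp)

731, 90.42


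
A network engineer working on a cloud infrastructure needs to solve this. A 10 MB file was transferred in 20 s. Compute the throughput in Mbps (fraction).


Given: file = 10 MB, time = 20 s
File in Mb = 10 * 8 = 80 Mb
Throughput = 80 / 20 Mbps
Throughput = 4 Mbps

4


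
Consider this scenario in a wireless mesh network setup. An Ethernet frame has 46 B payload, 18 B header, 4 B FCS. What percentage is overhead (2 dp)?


Given: payload = 46 B, header = 18 B, trailer = 4 B
Overhead bytes = header + trailer = 18 + 4 = 22
Total frame = payload + overhead = 46 + 22 = 68
Overhead % = 22 / 68 * 100 = 32.3529% -> 32.35% (2 dp)

32.35


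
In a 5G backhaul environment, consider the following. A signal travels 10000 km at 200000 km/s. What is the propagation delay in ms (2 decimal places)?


Given: distance = 10000 km, speed = 200000 km/s
Delay = distance / speed = 10000 / 200000 seconds
Delay in ms = 10000 * 1000 / 200000
Delay = 50.0000 ms
Rounded to 2 dp = 50.00 ms

50.00


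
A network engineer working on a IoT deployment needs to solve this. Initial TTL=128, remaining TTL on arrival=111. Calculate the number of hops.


Given: initial TTL = 128, received TTL = 111
Hops = initial TTL - received TTL
Hops = 128 - 111 = 17

17


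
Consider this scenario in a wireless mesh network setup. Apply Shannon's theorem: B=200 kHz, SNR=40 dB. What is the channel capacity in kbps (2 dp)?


Given: B = 200 kHz, SNR = 40 dB
SNR linear = 10^(40/10) = 10000
1 + SNR = 10001
log2(10001) = 13.2878566418
C = 200 * 1000 * 13.2878566418 = 2657571.3284 bps
C = 2657.571328 kbps -> 2657.57 kbps (2 dp)

2657.57


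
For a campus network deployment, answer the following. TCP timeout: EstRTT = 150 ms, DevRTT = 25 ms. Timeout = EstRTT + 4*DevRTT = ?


Given: EstRTT = 150 ms, DevRTT = 25 ms
Timeout = EstRTT + 4 * DevRTT
4 * DevRTT = 4 * 25 = 100
Timeout = 150 + 100 = 250 ms

250


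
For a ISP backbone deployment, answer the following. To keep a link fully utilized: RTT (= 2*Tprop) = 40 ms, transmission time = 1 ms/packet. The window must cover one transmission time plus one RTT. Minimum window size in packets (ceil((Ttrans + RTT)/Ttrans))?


Given: Ttrans = 1 ms, RTT = 40 ms (= 2 * Tprop, Tprop = 20 ms)
Time until first ACK returns = Ttrans + RTT = 1 + 40 = 41 ms
Need W * Ttrans >= Ttrans + RTT  ->  W >= (Ttrans + RTT) / Ttrans
(Ttrans + RTT) / Ttrans = 41 / 1 = 41
W_min = ceil(41) = 41

41


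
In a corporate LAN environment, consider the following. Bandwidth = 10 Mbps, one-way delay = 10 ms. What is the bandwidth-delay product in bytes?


Given: bandwidth = 10 Mbps, delay = 10 ms
BDP in bits = 10 * 10^6 * 10 / 1000
BDP in bits = 100000
BDP in bytes = 100000 / 8 = 12500

12500


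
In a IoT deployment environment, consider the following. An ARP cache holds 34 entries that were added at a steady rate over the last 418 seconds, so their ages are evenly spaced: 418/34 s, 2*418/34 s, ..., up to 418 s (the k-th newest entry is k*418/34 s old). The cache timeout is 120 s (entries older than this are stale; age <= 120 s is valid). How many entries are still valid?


Ages are k * 418/34 s for k = 1..34 (spacing = 12.2941 s).
Entry k is valid iff k * 418/34 <= 120 iff k <= 34 * 120 / 418 = 9.7608
n_valid = floor(9.7608) = 9
(n_stale = 34 - 9 = 25)

9


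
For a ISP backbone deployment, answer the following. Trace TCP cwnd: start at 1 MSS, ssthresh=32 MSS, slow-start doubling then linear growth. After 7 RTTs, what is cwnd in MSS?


RTT 0: cwnd = 1 MSS (initial)
RTT 1: cwnd = 2 MSS (slow start, doubled)
RTT 2: cwnd = 4 MSS (slow start, doubled)
RTT 3: cwnd = 8 MSS (slow start, doubled)
RTT 4: cwnd = 16 MSS (slow start, doubled)
RTT 5: cwnd = 32 MSS (slow start, doubled)
RTT 6: cwnd = 33 MSS (congestion avoidance, +1)
RTT 7: cwnd = 34 MSS (congestion avoidance, +1)

34


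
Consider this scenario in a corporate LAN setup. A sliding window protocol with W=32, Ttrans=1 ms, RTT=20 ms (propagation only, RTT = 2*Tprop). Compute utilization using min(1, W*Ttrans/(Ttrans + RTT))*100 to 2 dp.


Given: W = 32, Ttrans = 1 ms, RTT = 20 ms (= 2 * Tprop, Tprop = 10 ms)
Cycle time = Ttrans + RTT = 1 + 20 = 21 ms (first packet sent until its ACK returns)
W * Ttrans = 32 * 1 = 32 ms of sending per cycle
W * Ttrans / (Ttrans + RTT) = 32 / 21 = 1.523810
U = min(1, 1.523810) = 1.000000
U% = 100.00%

100.00


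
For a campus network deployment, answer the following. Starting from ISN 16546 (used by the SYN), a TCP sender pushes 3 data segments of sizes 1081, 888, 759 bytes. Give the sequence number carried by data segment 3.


The SYN occupies sequence number ISN = 16546, so the first data byte is ISN + 1 = 16547.
SEQ of data segment i = (ISN + 1) + sum of payload sizes of segments 1..i-1.
Segment 1: SEQ = 16547, payload = 1081 bytes
Segment 2: SEQ = 17628, payload = 888 bytes
Segment 3: SEQ = 18516, payload = 759 bytes
SEQ of segment 3 = 16547 + 1081 + 888 = 18516

18516


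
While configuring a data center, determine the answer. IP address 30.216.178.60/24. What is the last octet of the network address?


Given: IP = 30.216.178.60, prefix = /24
Subnet mask = 255.255.255.0
Last octet of IP: 60
Last octet of mask: 0
Network last octet = 60 AND 0 = 0

0


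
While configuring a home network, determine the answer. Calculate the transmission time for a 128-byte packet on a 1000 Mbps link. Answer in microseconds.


Given: packet = 128 bytes, bandwidth = 1000 Mbps
Packet in bits = 128 * 8 = 1024 bits
Bandwidth = 1000 * 10^6 = 1000000000 bps
Time = 1024 / 1000000000 seconds
Time in us = 1024 * 10^6 / 1000000000 = 1.024

1.024


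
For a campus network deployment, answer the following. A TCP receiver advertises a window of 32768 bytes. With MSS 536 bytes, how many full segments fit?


Given: RWND = 32768 bytes, MSS = 536 bytes
Full segments = floor(RWND / MSS)
Full segments = floor(32768 / 536)
Full segments = floor(61.1343) = 61

61


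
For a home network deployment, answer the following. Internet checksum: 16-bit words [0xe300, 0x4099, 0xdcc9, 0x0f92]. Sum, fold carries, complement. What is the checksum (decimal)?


Given words: [0xe300, 0x4099, 0xdcc9, 0x0f92]
Step 1: Sum all words
Raw sum = 58112 + 16537 + 56521 + 3986 = 135156
Step 2: Fold carry: (4084 + 2) = 4086
One's complement = ~4086 & 0xFFFF = 61449

61449


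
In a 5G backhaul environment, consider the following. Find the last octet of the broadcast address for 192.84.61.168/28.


Given: IP = 192.84.61.168, prefix = /28
Host bits = 32 - 28 = 4
Network last octet = 168 AND mask = 160
Host part size = 2^4 - 1 = 15
Broadcast last octet = 160 OR 15 = 175

175


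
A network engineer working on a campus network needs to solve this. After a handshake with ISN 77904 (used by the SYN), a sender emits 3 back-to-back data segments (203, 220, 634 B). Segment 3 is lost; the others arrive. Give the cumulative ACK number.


SYN uses sequence number 77904; first data byte = ISN + 1 = 77905.
Segment 1: SEQ = 77905, len = 203 B, covers [77905, 78107]
Segment 2: SEQ = 78108, len = 220 B, covers [78108, 78327]
Segment 3: SEQ = 78328, len = 634 B, covers [78328, 78961] [LOST]
In-order data received: bytes [77905, 78327] (segments 1..2).
Segment 3 missing -> gap begins at byte 78328.
Cumulative ACK = next expected in-order byte = 77905 + 203 + 220 = 78328

78328


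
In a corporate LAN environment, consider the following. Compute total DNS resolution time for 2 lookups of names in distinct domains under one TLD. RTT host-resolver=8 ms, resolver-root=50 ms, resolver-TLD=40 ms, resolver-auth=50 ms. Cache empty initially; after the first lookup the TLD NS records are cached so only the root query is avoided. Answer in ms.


Lookup 1 (cold cache): local + root + TLD + auth = 8 + 50 + 40 + 50 = 148 ms
Lookups 2..2 (TLD NS cached -> skip root; new domain -> still ask TLD and auth): local + TLD + auth = 8 + 40 + 50 = 98 ms each
Remaining 1 lookups: 1 * 98 = 98 ms
Total = 148 + 98 = 246 ms

246


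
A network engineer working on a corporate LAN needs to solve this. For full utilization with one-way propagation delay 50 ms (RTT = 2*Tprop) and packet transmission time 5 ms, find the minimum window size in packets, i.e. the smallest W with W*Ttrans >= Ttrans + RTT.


Given: Ttrans = 5 ms, RTT = 100 ms (= 2 * Tprop, Tprop = 50 ms)
Time until first ACK returns = Ttrans + RTT = 5 + 100 = 105 ms
Need W * Ttrans >= Ttrans + RTT  ->  W >= (Ttrans + RTT) / Ttrans
(Ttrans + RTT) / Ttrans = 105 / 5 = 21
W_min = ceil(21) = 21

21


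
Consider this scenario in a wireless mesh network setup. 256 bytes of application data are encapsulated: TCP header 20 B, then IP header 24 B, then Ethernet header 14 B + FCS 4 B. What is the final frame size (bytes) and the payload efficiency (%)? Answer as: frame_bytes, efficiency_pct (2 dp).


TCP segment = 256 + 20 = 276 B
IP packet = 276 + 24 = 300 B
Ethernet frame = 300 + 14 + 4 = 318 B
Efficiency = app / frame = 256 / 318 = 0.805031 = 80.5031% -> 80.50% (2 dp)

318, 80.50


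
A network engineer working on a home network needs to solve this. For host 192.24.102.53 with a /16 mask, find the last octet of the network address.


Given: IP = 192.24.102.53, prefix = /16
Subnet mask = 255.255.0.0
Last octet of IP: 53
Last octet of mask: 0
Network last octet = 53 AND 0 = 0

0


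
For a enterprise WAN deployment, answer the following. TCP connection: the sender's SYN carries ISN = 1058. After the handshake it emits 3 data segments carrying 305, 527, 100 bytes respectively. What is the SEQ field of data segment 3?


The SYN occupies sequence number ISN = 1058, so the first data byte is ISN + 1 = 1059.
SEQ of data segment i = (ISN + 1) + sum of payload sizes of segments 1..i-1.
Segment 1: SEQ = 1059, payload = 305 bytes
Segment 2: SEQ = 1364, payload = 527 bytes
Segment 3: SEQ = 1891, payload = 100 bytes
SEQ of segment 3 = 1059 + 305 + 527 = 1891

1891


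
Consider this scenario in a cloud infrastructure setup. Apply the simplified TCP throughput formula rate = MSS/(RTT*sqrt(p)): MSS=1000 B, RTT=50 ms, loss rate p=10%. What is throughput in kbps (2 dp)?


Given: MSS = 1000 bytes, RTT = 50 ms, loss = 10%
RTT in seconds = 50 / 1000 = 0.05
Loss rate = 10% = 0.1
sqrt(loss) = sqrt(0.1) = 0.316227766017
Throughput (bytes/s) = 1000 / (0.05 * 0.316227766017) = 63245.5532
Throughput (kbps) = 63245.5532 * 8 / 1000 = 505.964426 -> 505.96 kbps (2 dp)

505.96


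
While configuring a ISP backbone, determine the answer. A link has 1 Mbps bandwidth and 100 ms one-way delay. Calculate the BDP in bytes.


Given: bandwidth = 1 Mbps, delay = 100 ms
BDP in bits = 1 * 10^6 * 100 / 1000
BDP in bits = 100000
BDP in bytes = 100000 / 8 = 12500

12500


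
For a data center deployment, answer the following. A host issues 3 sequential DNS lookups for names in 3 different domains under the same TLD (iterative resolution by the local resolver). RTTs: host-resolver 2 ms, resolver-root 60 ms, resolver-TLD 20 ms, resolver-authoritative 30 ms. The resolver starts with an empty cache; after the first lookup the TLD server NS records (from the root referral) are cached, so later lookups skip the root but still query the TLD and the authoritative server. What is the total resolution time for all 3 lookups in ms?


Lookup 1 (cold cache): local + root + TLD + auth = 2 + 60 + 20 + 30 = 112 ms
Lookups 2..3 (TLD NS cached -> skip root; new domain -> still ask TLD and auth): local + TLD + auth = 2 + 20 + 30 = 52 ms each
Remaining 2 lookups: 2 * 52 = 104 ms
Total = 112 + 104 = 216 ms

216
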